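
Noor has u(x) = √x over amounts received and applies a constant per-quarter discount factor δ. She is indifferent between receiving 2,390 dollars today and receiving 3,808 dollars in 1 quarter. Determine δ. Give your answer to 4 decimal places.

The payoff in 1 quarter is discounted by δ, so u(2390) = δ·u(3808) and δ = u(2390)/u(3808).
With u(x) = √x: δ = √2390/√3808 = √(2390/3808) = 0.79223.

δ ≈ 0.7922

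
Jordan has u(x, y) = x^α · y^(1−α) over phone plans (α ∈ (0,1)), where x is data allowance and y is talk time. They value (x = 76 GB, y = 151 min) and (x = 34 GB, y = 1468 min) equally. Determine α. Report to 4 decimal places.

Set the two utilities equal: 76^α·151^(1−α) = 34^α·1468^(1−α).
Rearrange to (76/34)^α = (1468/151)^(1−α) and take logs: α·0.8043728 = (1−α)·2.2743764.
Thus α·(3.0787492) = 2.2743764, so α = 2.2743764/3.0787492 ≈ 0.7387.

α ≈ 0.7387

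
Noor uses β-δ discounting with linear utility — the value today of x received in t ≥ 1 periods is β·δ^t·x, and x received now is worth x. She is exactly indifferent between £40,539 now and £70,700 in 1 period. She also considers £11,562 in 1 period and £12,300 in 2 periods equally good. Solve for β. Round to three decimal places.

β ≈ 0.610

From the later pair, β·δ^1·11562 = β·δ^2·12300; dividing through, δ = 11562/12300 = 0.94000.
Now use the now-vs-future pair: 40539 = β·δ·70700 gives β = 40539/(0.94000·70700) ≈ 0.610.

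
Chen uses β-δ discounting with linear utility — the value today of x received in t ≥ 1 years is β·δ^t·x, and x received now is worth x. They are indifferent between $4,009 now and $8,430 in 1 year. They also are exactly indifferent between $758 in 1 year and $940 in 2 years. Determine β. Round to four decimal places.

The second indifference involves only future payoffs, so β cancels: β·δ^1·758 = β·δ^2·940, giving δ = 758/940 = 0.80638.
The first indifference: 4009 = β·δ·8430, so β = 4009/(δ·8430) = 4009/(0.80638·8430) ≈ 0.5897.

β ≈ 0.5897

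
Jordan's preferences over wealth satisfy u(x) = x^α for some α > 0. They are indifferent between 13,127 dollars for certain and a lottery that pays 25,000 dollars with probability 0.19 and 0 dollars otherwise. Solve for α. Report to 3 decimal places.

α ≈ 2.578

EU(lottery) = 0.19·25000^α + 0.81·0 = 0.19·25000^α.
Indifference: 13127^α = 0.19·25000^α, so (13127/25000)^α = 0.19.
α = ln(0.19) / ln(13127/25000) = -1.660731/-0.644205 ≈ 2.578.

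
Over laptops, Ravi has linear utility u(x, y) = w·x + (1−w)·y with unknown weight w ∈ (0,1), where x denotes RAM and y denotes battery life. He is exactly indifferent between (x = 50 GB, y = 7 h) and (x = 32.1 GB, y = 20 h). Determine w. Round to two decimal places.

w = 0.42

Equating utilities: w·50 + (1−w)·7 = w·32.1 + (1−w)·20.
Rearranging, 17.9·w − 13·(1−w) = 0.
Hence w = 13/(17.9+13) = 13/30.9 = 0.42.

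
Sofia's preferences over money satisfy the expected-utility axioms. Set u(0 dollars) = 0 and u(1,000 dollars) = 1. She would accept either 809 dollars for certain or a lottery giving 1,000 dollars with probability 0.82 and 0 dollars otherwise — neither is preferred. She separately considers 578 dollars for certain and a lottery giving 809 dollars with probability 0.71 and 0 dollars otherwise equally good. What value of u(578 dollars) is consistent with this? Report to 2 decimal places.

From the first indifference, u(809 dollars) = 0.82·u(1,000 dollars) + 0.18·u(0 dollars) = 0.82·1 + 0.18·0 = 0.82.
Chaining: u(578 dollars) = 0.71·0.82 + 0.29·0.00 = 0.5822.

0.58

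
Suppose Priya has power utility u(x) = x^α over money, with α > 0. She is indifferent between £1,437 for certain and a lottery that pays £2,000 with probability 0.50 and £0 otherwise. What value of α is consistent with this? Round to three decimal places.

α ≈ 2.097

EU(lottery) = 0.50·2000^α + 0.50·0 = 0.50·2000^α.
Equating: 1437^α = 0.50·2000^α, i.e. 0.7185^α = 0.50.
Taking logs: α·ln(1437/2000) = ln(0.50), so α = -0.693147 / -0.330590 ≈ 2.097.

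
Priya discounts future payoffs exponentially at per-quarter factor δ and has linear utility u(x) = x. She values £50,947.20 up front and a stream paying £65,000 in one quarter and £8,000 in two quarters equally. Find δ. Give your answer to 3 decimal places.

δ ≈ 0.720

Equating present values: 50947.20 = 65000δ + 8000δ².
So 8000δ² + 65000δ − 50947.20 = 0.
The positive root is δ = [−65000 + √(65000² + 4·8000·50947.20)] / (2·8000) = (−65000 + 76520.000)/16000 ≈ 0.720.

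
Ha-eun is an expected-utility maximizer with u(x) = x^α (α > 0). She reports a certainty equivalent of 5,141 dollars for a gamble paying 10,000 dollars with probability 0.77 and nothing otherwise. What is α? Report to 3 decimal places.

α ≈ 0.393

The lottery's expected utility is 0.77·u(10000) + 0.23·u(0) = 0.77·10000^α (since u(0) = 0 for α > 0).
Equating: 5141^α = 0.77·10000^α, i.e. 0.5141^α = 0.77.
Taking logs: α·ln(5141/10000) = ln(0.77), so α = -0.261365 / -0.665337 ≈ 0.393.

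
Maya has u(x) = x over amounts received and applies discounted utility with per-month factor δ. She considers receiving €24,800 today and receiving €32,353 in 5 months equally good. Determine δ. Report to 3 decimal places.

Indifference means u(24800) = δ^5 · u(32353), so δ^5 = u(24800)/u(32353).
With u(x) = x: δ^5 = 24800/32353 = 0.76654.
Hence δ = (0.76654)^(1/5) = 0.94822.

δ ≈ 0.948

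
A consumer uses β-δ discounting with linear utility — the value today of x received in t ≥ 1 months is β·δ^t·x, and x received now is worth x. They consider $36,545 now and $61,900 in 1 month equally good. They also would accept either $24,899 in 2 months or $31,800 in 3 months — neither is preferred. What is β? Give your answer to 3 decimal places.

β ≈ 0.754

The second indifference involves only future payoffs, so β cancels: β·δ^2·24899 = β·δ^3·31800, giving δ = 24899/31800 = 0.78299.
The first indifference: 36545 = β·δ·61900, so β = 36545/(δ·61900) = 36545/(0.78299·61900) ≈ 0.754.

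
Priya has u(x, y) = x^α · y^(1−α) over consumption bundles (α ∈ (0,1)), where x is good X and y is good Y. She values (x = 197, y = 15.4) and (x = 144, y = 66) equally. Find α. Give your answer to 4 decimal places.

The Cobb–Douglas utilities coincide, so 197^α·15.4^(1−α) = 144^α·66^(1−α).
Taking logs: α·ln 197 + (1−α)·ln 15.4 = α·ln 144 + (1−α)·ln 66, i.e. α·0.3133904 = (1−α)·1.4552872.
With A = 0.3133904 and B = 1.4552872: α·A = (1−α)·B, so α = B/(A+B) = 1.4552872/1.7686776 ≈ 0.8228.

α ≈ 0.8228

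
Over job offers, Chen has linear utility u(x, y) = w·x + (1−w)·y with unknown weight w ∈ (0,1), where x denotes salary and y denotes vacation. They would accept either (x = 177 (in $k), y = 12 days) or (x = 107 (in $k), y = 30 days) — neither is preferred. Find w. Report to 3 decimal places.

Equating utilities: w·177 + (1−w)·12 = w·107 + (1−w)·30.
Collecting terms: w·70 = (1−w)·18.
So w/(1−w) = 18/70 = 0.2571, giving w = 18/(70+18) = 0.205.

w = 0.205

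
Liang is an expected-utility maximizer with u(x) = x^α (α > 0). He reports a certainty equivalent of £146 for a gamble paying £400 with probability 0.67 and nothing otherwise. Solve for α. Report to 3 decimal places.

The lottery's expected utility is 0.67·u(400) + 0.33·u(0) = 0.67·400^α (since u(0) = 0 for α > 0).
Indifference: 146^α = 0.67·400^α, so (146/400)^α = 0.67.
Taking logs: α·ln(146/400) = ln(0.67), so α = -0.400478 / -1.007858 ≈ 0.397.

α ≈ 0.397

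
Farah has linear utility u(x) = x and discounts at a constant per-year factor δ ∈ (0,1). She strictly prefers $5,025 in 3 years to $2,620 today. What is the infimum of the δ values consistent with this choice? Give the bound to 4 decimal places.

Comparing present values: 2620 < δ^3·5025.
Hence δ^3 > 2620/5025 = 0.52139, and x ↦ x^(1/3) is increasing on (0,∞).
δ > (2620/5025)^(1/3) ≈ 0.8049.

δ > 0.8049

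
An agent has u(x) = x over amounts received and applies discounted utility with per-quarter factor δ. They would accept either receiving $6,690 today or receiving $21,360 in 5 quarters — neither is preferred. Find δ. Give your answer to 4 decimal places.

Indifference means u(6690) = δ^5 · u(21360), so δ^5 = u(6690)/u(21360).
With u(x) = x: δ^5 = 6690/21360 = 0.31320.
So δ = 0.31320^(1/5) ≈ 0.7928.

δ ≈ 0.7928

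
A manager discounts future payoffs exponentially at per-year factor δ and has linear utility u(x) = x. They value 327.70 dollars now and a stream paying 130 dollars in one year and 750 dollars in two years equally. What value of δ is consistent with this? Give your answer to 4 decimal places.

δ ≈ 0.5800

Present value of the stream is 130·δ + 750·δ². Indifference gives 130δ + 750δ² = 327.70.
So 750δ² + 130δ − 327.70 = 0.
δ = (−130 + √(130² + 4·750·327.70)) / (2·750) = (−130 + √1000000.00) / 1500 ≈ 0.5800.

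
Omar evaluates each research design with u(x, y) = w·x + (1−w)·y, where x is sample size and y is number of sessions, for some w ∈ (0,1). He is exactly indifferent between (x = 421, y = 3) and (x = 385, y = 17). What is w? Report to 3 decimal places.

Indifference: w·421 + (1−w)·3 = w·385 + (1−w)·17.
w·(421−385) = (1−w)·(17−3), i.e. w·36 = (1−w)·14.
Hence w = 14/(36+14) = 14/50 = 0.280.

w = 0.280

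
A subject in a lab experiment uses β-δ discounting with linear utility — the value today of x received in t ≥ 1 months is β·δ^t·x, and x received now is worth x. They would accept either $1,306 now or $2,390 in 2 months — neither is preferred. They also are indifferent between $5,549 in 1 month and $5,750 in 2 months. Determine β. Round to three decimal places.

The second indifference involves only future payoffs, so β cancels: β·δ^1·5549 = β·δ^2·5750, giving δ = 5549/5750 = 0.96504.
Substituting δ into 1306 = β·δ^2·2390: β = 1306/(2225.828) ≈ 0.587.

β ≈ 0.587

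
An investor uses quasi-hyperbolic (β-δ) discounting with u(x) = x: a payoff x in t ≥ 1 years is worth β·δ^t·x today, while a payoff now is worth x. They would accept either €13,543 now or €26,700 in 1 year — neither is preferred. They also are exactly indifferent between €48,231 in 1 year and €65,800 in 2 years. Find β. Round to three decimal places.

β ≈ 0.692

The second indifference involves only future payoffs, so β cancels: β·δ^1·48231 = β·δ^2·65800, giving δ = 48231/65800 = 0.73299.
Now use the now-vs-future pair: 13543 = β·δ·26700 gives β = 13543/(0.73299·26700) ≈ 0.692.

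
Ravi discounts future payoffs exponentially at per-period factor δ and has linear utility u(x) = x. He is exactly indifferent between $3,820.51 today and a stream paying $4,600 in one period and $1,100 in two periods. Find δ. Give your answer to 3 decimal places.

Equating present values: 3820.51 = 4600δ + 1100δ².
That is, 1100δ² + 4600δ − 3820.51 = 0, a quadratic in δ.
δ = (−4600 + √(4600² + 4·1100·3820.51)) / (2·1100) = (−4600 + √37970244.00) / 2200 ≈ 0.710.

δ ≈ 0.710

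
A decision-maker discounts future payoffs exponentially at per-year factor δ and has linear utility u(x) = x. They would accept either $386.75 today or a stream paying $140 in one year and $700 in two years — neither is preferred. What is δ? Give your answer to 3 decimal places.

Equating present values: 386.75 = 140δ + 700δ².
That is, 700δ² + 140δ − 386.75 = 0, a quadratic in δ.
By the quadratic formula (taking the positive root), δ = (−140 + √1102500.00) / 1400 ≈ 0.650.

δ ≈ 0.650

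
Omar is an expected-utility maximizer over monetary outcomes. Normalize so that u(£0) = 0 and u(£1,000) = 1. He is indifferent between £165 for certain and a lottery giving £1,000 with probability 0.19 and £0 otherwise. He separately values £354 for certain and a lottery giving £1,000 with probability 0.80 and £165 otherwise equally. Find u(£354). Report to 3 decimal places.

The first gamble pins u(£165): it must equal 0.19·1 + 0.81·0 = 0.19.
Then u(£354) = 0.80·u(£1,000) + 0.20·u(£165) = 0.80·1.00 + 0.20·0.19 = 0.8380.

0.838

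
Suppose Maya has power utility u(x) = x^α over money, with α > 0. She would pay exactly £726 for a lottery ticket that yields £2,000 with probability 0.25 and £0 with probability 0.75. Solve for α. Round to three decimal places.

α ≈ 1.368

EU(lottery) = 0.25·2000^α + 0.75·0 = 0.25·2000^α.
Indifference: 726^α = 0.25·2000^α, so (726/2000)^α = 0.25.
α = ln(0.25) / ln(726/2000) = -1.386294/-1.013352 ≈ 1.368.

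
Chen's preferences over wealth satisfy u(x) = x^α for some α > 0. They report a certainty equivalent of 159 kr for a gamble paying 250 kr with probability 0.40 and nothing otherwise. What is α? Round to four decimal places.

EU(lottery) = 0.40·250^α + 0.60·0 = 0.40·250^α.
Equating: 159^α = 0.40·250^α, i.e. 0.6360^α = 0.40.
Taking logs: α·ln(159/250) = ln(0.40), so α = -0.9162907 / -0.4525567 ≈ 2.0247.

α ≈ 2.0247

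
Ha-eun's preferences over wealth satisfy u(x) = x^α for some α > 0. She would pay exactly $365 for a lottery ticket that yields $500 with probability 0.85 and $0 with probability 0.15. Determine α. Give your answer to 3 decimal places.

α ≈ 0.516

Since u(0) = 0, the lottery's EU is 0.85·500^α.
Indifference: 365^α = 0.85·500^α, so (365/500)^α = 0.85.
Take logs: α = ln 0.85 / ln(365/500) ≈ 0.51641.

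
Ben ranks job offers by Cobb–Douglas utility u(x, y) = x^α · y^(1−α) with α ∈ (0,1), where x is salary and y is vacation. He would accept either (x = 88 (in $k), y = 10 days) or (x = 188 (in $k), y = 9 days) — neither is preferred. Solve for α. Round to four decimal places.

Indifference: 88^α · 10^(1−α) = 188^α · 9^(1−α).
(88/188)^α = (9/10)^(1−α); take logs: α·ln(88/188) = (1−α)·ln(9/10), i.e. α·-0.7591051 = (1−α)·-0.1053605.
With A = -0.7591051 and B = -0.1053605: α·A = (1−α)·B, so α = B/(A+B) = -0.1053605/-0.8644656 ≈ 0.1219.

α ≈ 0.1219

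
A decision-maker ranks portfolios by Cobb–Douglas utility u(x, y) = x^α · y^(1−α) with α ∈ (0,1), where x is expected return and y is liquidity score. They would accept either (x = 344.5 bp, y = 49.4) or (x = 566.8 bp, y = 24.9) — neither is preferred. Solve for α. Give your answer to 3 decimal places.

The Cobb–Douglas utilities coincide, so 344.5^α·49.4^(1−α) = 566.8^α·24.9^(1−α).
(344.5/566.8)^α = (24.9/49.4)^(1−α); take logs: α·ln(344.5/566.8) = (1−α)·ln(24.9/49.4), i.e. α·-0.497912 = (1−α)·-0.685083.
Thus α·(-1.182995) = -0.685083, so α = -0.685083/-1.182995 ≈ 0.579.

α ≈ 0.579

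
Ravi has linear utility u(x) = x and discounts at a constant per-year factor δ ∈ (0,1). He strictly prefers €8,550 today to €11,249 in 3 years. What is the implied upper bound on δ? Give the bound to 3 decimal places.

δ < 0.913

Under u(x) = x this choice says 8550 > δ^3·11249.
So δ^3 < 8550/11249 = 0.76007; taking the cube root of both positive sides preserves the inequality.
δ < (8550/11249)^(1/3) ≈ 0.913.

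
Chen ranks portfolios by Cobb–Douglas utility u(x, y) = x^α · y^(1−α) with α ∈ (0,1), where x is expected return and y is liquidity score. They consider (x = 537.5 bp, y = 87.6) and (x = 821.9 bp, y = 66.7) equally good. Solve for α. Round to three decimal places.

Indifference: 537.5^α · 87.6^(1−α) = 821.9^α · 66.7^(1−α).
(537.5/821.9)^α = (66.7/87.6)^(1−α); take logs: α·ln(537.5/821.9) = (1−α)·ln(66.7/87.6), i.e. α·-0.424690 = (1−α)·-0.272576.
Thus α·(-0.697266) = -0.272576, so α = -0.272576/-0.697266 ≈ 0.391.

α ≈ 0.391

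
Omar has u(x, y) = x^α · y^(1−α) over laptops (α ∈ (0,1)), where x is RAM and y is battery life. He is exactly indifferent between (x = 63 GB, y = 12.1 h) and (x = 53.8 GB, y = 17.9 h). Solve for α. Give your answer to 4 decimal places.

The Cobb–Douglas utilities coincide, so 63^α·12.1^(1−α) = 53.8^α·17.9^(1−α).
(63/53.8)^α = (17.9/12.1)^(1−α); take logs: α·ln(63/53.8) = (1−α)·ln(17.9/12.1), i.e. α·0.1578613 = (1−α)·0.3915953.
Thus α·(0.5494566) = 0.3915953, so α = 0.3915953/0.5494566 ≈ 0.7127.

α ≈ 0.7127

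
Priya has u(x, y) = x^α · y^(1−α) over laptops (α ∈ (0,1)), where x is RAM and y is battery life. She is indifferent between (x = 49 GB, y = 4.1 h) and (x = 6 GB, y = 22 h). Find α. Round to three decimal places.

α ≈ 0.444

Indifference: 49^α · 4.1^(1−α) = 6^α · 22^(1−α).
Rearrange to (49/6)^α = (22/4.1)^(1−α) and take logs: α·2.100061 = (1−α)·1.680055.
With A = 2.100061 and B = 1.680055: α·A = (1−α)·B, so α = B/(A+B) = 1.680055/3.780116 ≈ 0.444.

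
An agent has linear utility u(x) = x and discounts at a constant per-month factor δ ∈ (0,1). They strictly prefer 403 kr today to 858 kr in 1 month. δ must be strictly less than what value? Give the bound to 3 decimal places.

The preference means 403 > δ·858.
So δ < 403/858 = 0.46970.

δ < 0.470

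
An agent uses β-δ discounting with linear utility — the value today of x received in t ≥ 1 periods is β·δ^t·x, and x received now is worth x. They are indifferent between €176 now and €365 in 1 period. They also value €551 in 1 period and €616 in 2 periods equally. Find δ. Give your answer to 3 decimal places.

δ ≈ 0.894

Both payoffs in the second observation are in the future, so β drops out: δ^1·551 = δ^2·616 ⇒ δ = 551/616 = 0.89448.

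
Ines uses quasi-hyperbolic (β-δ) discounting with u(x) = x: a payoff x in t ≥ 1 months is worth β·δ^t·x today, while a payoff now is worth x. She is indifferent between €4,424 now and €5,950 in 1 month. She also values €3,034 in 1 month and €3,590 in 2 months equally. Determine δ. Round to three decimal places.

The second indifference involves only future payoffs, so β cancels: β·δ^1·3034 = β·δ^2·3590, giving δ = 3034/3590 = 0.84513.

δ ≈ 0.845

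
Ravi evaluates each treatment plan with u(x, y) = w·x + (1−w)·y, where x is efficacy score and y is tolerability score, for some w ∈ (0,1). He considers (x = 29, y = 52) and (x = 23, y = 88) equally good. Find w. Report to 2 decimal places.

Equating utilities: w·29 + (1−w)·52 = w·23 + (1−w)·88.
Rearranging, 6·w − 36·(1−w) = 0.
The marginal rate of substitution is 36/6, so w = 36/(6+36) = 0.86.

w = 0.86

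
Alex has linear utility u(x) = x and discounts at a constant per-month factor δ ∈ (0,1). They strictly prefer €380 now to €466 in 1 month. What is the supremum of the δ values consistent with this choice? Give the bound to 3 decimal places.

Under u(x) = x this choice says 380 > δ·466.
Dividing through by 466 gives δ < 0.81545.

δ < 0.815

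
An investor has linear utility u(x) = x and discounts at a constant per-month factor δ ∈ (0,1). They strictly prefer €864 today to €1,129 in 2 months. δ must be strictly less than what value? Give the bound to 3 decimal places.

δ < 0.875

Comparing present values: 864 > δ^2·1129.
Dividing by 1129: δ^2 < 0.76528. Both sides are positive, so the square root keeps the direction.
δ < 0.76528^(1/2) = 0.875.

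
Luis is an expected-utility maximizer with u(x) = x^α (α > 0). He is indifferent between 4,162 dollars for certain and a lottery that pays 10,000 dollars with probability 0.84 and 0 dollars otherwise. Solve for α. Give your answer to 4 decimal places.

α ≈ 0.1989

Since u(0) = 0, the lottery's EU is 0.84·10000^α.
Setting u(4162) equal to that: 4162^α = 0.84·10000^α ⇒ (4162/10000)^α = 0.84.
Take logs: α = ln 0.84 / ln(4162/10000) ≈ 0.198900.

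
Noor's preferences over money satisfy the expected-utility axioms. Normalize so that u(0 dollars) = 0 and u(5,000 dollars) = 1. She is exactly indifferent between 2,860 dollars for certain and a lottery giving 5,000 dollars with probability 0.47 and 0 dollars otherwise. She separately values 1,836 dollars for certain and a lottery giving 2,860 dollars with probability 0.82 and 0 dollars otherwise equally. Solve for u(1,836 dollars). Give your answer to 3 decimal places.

0.385

First, u(2,860 dollars) = 0.47·u(5,000 dollars) + 0.53·u(0 dollars) = 0.47.
Chaining: u(1,836 dollars) = 0.82·0.47 + 0.18·0.00 = 0.3854.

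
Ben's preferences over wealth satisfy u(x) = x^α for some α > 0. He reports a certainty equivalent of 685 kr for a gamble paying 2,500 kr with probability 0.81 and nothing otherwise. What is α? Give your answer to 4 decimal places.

Since u(0) = 0, the lottery's EU is 0.81·2500^α.
Equating: 685^α = 0.81·2500^α, i.e. 0.2740^α = 0.81.
Taking logs: α·ln(685/2500) = ln(0.81), so α = -0.2107210 / -1.2946272 ≈ 0.1628.

α ≈ 0.1628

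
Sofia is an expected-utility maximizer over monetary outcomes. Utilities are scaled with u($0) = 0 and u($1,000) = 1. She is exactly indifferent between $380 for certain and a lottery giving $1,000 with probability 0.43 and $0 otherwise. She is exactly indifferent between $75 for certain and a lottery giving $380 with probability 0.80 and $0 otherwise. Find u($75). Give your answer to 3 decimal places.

0.344

From the first indifference, u($380) = 0.43·u($1,000) + 0.57·u($0) = 0.43·1 + 0.57·0 = 0.43.
Then u($75) = 0.80·u($380) + 0.20·u($0) = 0.80·0.43 + 0.20·0.00 = 0.3440.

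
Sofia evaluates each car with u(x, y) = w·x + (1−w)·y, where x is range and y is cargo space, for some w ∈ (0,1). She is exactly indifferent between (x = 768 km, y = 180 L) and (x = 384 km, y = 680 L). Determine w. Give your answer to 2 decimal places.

w = 0.57

Indifference: w·768 + (1−w)·180 = w·384 + (1−w)·680.
Collecting terms: w·384 = (1−w)·500.
Hence w = 500/(384+500) = 500/884 = 0.57.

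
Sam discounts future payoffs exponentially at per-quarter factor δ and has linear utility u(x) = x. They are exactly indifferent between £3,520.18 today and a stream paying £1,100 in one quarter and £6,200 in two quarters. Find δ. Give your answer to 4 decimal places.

δ ≈ 0.6700

Present value of the stream is 1100·δ + 6200·δ². Indifference gives 1100δ + 6200δ² = 3520.18.
So 6200δ² + 1100δ − 3520.18 = 0.
By the quadratic formula (taking the positive root), δ = (−1100 + √88510464.00) / 12400 ≈ 0.6700.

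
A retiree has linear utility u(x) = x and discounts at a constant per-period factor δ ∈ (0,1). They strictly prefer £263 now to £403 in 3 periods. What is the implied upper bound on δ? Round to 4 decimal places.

δ < 0.8674

Comparing present values: 263 > δ^3·403.
Hence δ^3 < 263/403 = 0.65261, and x ↦ x^(1/3) is increasing on (0,∞).
δ < 0.65261^(1/3) = 0.8674.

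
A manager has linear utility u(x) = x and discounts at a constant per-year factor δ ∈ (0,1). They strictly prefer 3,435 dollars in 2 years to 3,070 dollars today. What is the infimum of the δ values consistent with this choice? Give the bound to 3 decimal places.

Under u(x) = x this choice says 3070 < δ^2·3435.
So δ^2 > 3070/3435 = 0.89374; taking the square root of both positive sides preserves the inequality.
δ > 0.89374^(1/2) = 0.945.

δ > 0.945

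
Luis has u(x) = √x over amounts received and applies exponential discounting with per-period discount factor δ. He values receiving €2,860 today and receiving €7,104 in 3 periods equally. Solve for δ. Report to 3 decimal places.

δ ≈ 0.859

The payoff in 3 periods is discounted by δ^3, so u(2860) = δ^3·u(7104) and δ^3 = u(2860)/u(7104).
Since u(x) = √x, δ^3 = √(2860/7104) = 0.63450.
So δ = 0.63450^(1/3) ≈ 0.859.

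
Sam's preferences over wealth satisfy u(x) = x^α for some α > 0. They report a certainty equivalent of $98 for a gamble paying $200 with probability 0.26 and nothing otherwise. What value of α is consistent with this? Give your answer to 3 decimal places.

α ≈ 1.888

Since u(0) = 0, the lottery's EU is 0.26·200^α.
Indifference: 98^α = 0.26·200^α, so (98/200)^α = 0.26.
α = ln(0.26) / ln(98/200) = -1.347074/-0.713350 ≈ 1.888.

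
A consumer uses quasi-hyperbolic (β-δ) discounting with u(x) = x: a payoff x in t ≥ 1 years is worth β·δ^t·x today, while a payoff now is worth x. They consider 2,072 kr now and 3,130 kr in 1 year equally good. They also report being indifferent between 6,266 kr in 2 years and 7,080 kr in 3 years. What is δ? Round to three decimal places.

From the later pair, β·δ^2·6266 = β·δ^3·7080; dividing through, δ = 6266/7080 = 0.88503.

δ ≈ 0.885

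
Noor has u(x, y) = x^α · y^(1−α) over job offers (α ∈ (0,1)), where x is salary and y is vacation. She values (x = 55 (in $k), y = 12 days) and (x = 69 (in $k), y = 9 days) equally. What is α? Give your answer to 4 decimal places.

The Cobb–Douglas utilities coincide, so 55^α·12^(1−α) = 69^α·9^(1−α).
Rearrange to (55/69)^α = (9/12)^(1−α) and take logs: α·-0.2267733 = (1−α)·-0.2876821.
With A = -0.2267733 and B = -0.2876821: α·A = (1−α)·B, so α = B/(A+B) = -0.2876821/-0.5144554 ≈ 0.5592.

α ≈ 0.5592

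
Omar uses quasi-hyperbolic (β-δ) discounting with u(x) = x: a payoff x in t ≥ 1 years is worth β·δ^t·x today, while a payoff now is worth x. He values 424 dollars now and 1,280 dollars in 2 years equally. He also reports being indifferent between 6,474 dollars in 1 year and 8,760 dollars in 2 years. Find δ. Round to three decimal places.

From the later pair, β·δ^1·6474 = β·δ^2·8760; dividing through, δ = 6474/8760 = 0.73904.

δ ≈ 0.739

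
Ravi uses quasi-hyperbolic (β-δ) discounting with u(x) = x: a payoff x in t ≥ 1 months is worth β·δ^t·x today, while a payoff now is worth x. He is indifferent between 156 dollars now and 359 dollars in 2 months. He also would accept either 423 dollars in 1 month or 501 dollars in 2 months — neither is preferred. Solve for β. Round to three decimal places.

β ≈ 0.610

Both payoffs in the second observation are in the future, so β drops out: δ^1·423 = δ^2·501 ⇒ δ = 423/501 = 0.84431.
Substituting δ into 156 = β·δ^2·359: β = 156/(255.917) ≈ 0.610.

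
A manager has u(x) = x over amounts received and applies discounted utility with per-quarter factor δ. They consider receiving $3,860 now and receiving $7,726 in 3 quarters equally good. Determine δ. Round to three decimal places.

The payoff in 3 quarters is discounted by δ^3, so u(3860) = δ^3·u(7726) and δ^3 = u(3860)/u(7726).
With u(x) = x: δ^3 = 3860/7726 = 0.49961.
So δ = 0.49961^(1/3) ≈ 0.793.

δ ≈ 0.793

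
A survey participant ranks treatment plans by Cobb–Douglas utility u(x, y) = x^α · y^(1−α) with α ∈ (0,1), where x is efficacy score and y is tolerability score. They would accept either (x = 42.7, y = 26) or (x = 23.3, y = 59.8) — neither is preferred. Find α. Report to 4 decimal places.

Set the two utilities equal: 42.7^α·26^(1−α) = 23.3^α·59.8^(1−α).
(42.7/23.3)^α = (59.8/26)^(1−α); take logs: α·ln(42.7/23.3) = (1−α)·ln(59.8/26), i.e. α·0.6057456 = (1−α)·0.8329091.
So α/(1−α) = (0.8329091)/(0.6057456) = 1.3750147, and α = 1.3750147/2.3750147 ≈ 0.5789.

α ≈ 0.5789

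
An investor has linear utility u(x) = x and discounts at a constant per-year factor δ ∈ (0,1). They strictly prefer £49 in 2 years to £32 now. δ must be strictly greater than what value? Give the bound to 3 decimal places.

δ > 0.808

Comparing present values: 32 < δ^2·49.
Dividing by 49: δ^2 > 0.65306. Both sides are positive, so the square root keeps the direction.
δ > (32/49)^(1/2) ≈ 0.808.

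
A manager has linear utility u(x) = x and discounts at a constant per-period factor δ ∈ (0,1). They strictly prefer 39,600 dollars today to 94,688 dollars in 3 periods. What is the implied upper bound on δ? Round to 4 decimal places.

The preference means 39600 > δ^3·94688.
Hence δ^3 < 39600/94688 = 0.41822, and x ↦ x^(1/3) is increasing on (0,∞).
δ < (39600/94688)^(1/3) ≈ 0.7478.

δ < 0.7478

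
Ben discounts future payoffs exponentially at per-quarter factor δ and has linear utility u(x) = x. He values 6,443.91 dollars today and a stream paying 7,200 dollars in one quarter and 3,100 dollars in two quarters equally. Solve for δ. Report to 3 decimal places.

δ ≈ 0.690

Present value of the stream is 7200·δ + 3100·δ². Indifference gives 7200δ + 3100δ² = 6443.91.
Rearranged: 3100δ² + 7200δ − 6443.91 = 0.
δ = (−7200 + √(7200² + 4·3100·6443.91)) / (2·3100) = (−7200 + √131744484.00) / 6200 ≈ 0.690.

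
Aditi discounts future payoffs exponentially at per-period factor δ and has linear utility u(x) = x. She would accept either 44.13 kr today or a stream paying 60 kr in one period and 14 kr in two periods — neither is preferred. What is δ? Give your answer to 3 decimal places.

The stream is worth 60δ + 14δ² today, so 60δ + 14δ² = 44.13.
So 14δ² + 60δ − 44.13 = 0.
δ = (−60 + √(60² + 4·14·44.13)) / (2·14) = (−60 + √6071.28) / 28 ≈ 0.640.

δ ≈ 0.640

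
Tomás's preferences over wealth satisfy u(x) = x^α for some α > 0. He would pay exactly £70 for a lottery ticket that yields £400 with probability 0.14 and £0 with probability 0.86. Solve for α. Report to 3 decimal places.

α ≈ 1.128

EU(lottery) = 0.14·400^α + 0.86·0 = 0.14·400^α.
Setting u(70) equal to that: 70^α = 0.14·400^α ⇒ (70/400)^α = 0.14.
Taking logs: α·ln(70/400) = ln(0.14), so α = -1.966113 / -1.742969 ≈ 1.128.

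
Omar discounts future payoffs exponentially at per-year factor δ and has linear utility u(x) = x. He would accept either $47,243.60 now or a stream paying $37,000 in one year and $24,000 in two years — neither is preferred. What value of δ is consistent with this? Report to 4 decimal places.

Equating present values: 47243.60 = 37000δ + 24000δ².
That is, 24000δ² + 37000δ − 47243.60 = 0, a quadratic in δ.
The positive root is δ = [−37000 + √(37000² + 4·24000·47243.60)] / (2·24000) = (−37000 + 76840.000)/48000 ≈ 0.8300.

δ ≈ 0.8300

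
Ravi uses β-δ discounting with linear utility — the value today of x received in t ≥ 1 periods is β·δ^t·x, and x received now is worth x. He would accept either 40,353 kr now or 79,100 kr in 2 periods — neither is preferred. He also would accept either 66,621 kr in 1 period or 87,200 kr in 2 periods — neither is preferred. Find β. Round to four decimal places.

Both payoffs in the second observation are in the future, so β drops out: δ^1·66621 = δ^2·87200 ⇒ δ = 66621/87200 = 0.76400.
The first indifference: 40353 = β·δ^2·79100, so β = 40353/(δ^2·79100) = 40353/(0.58370·79100) ≈ 0.8740.

β ≈ 0.8740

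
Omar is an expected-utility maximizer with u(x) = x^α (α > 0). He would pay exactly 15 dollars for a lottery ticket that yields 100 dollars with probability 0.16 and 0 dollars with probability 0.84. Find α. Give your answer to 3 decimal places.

EU(lottery) = 0.16·100^α + 0.84·0 = 0.16·100^α.
Equating: 15^α = 0.16·100^α, i.e. 0.1500^α = 0.16.
Taking logs: α·ln(15/100) = ln(0.16), so α = -1.832581 / -1.897120 ≈ 0.966.

α ≈ 0.966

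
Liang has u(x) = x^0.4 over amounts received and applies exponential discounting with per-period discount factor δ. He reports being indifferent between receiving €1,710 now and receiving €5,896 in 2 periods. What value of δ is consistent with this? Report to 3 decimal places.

δ ≈ 0.781

Equating discounted utilities: u(1710) = δ^2·u(5896) ⇒ δ^2 = u(1710)/u(5896).
Since u(x) = x^0.4, δ^2 = (1710/5896)^0.4 = 0.29003^0.4 = 0.60950.
So δ = 0.60950^(1/2) ≈ 0.781.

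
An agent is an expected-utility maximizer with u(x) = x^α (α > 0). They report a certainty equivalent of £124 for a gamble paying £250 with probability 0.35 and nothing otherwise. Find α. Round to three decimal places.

Since u(0) = 0, the lottery's EU is 0.35·250^α.
Setting u(124) equal to that: 124^α = 0.35·250^α ⇒ (124/250)^α = 0.35.
α = ln(0.35) / ln(124/250) = -1.049822/-0.701179 ≈ 1.497.

α ≈ 1.497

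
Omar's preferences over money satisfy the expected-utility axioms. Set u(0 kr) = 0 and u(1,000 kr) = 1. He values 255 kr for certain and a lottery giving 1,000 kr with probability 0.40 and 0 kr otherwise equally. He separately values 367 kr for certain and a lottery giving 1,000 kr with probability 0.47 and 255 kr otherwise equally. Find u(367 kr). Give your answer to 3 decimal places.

0.682

From the first indifference, u(255 kr) = 0.40·u(1,000 kr) + 0.60·u(0 kr) = 0.40·1 + 0.60·0 = 0.40.
Then u(367 kr) = 0.47·u(1,000 kr) + 0.53·u(255 kr) = 0.47·1.00 + 0.53·0.40 = 0.6820.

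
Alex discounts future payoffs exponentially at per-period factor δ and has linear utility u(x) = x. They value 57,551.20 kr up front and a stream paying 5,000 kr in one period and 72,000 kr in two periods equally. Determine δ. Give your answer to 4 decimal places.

Present value of the stream is 5000·δ + 72000·δ². Indifference gives 5000δ + 72000δ² = 57551.20.
So 72000δ² + 5000δ − 57551.20 = 0.
The positive root is δ = [−5000 + √(5000² + 4·72000·57551.20)] / (2·72000) = (−5000 + 128840.000)/144000 ≈ 0.8600.

δ ≈ 0.8600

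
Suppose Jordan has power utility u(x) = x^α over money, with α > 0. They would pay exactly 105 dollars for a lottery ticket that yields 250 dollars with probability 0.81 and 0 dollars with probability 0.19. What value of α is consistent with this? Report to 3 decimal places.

The lottery's expected utility is 0.81·u(250) + 0.19·u(0) = 0.81·250^α (since u(0) = 0 for α > 0).
Setting u(105) equal to that: 105^α = 0.81·250^α ⇒ (105/250)^α = 0.81.
Take logs: α = ln 0.81 / ln(105/250) ≈ 0.24291.

α ≈ 0.243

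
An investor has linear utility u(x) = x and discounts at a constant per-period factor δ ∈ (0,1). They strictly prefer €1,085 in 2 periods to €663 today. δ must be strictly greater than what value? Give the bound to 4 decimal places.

δ > 0.7817

Under u(x) = x this choice says 663 < δ^2·1085.
Hence δ^2 > 663/1085 = 0.61106, and x ↦ x^(1/2) is increasing on (0,∞).
δ > 0.61106^(1/2) = 0.7817.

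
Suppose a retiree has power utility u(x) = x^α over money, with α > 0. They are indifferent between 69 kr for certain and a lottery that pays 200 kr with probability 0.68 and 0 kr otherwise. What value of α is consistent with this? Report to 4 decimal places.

α ≈ 0.3624

The lottery's expected utility is 0.68·u(200) + 0.32·u(0) = 0.68·200^α (since u(0) = 0 for α > 0).
Indifference: 69^α = 0.68·200^α, so (69/200)^α = 0.68.
α = ln(0.68) / ln(69/200) = -0.3856625/-1.0642109 ≈ 0.3624.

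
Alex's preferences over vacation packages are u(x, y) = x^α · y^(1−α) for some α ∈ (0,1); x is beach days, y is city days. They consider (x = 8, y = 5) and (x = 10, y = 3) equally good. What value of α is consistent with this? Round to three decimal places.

The Cobb–Douglas utilities coincide, so 8^α·5^(1−α) = 10^α·3^(1−α).
Rearrange to (8/10)^α = (3/5)^(1−α) and take logs: α·-0.223144 = (1−α)·-0.510826.
So α/(1−α) = (-0.510826)/(-0.223144) = 2.289221, and α = 2.289221/3.289221 ≈ 0.696.

α ≈ 0.696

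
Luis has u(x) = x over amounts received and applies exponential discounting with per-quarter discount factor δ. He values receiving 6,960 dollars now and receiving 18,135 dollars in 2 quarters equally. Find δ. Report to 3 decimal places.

δ ≈ 0.620

The payoff in 2 quarters is discounted by δ^2, so u(6960) = δ^2·u(18135) and δ^2 = u(6960)/u(18135).
With u(x) = x: δ^2 = 6960/18135 = 0.38379.
Hence δ = (0.38379)^(1/2) = 0.61951.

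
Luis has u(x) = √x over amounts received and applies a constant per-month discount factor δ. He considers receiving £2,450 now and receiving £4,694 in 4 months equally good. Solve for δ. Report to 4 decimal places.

δ ≈ 0.9219

The payoff in 4 months is discounted by δ^4, so u(2450) = δ^4·u(4694) and δ^4 = u(2450)/u(4694).
With u(x) = √x: δ^4 = √2450/√4694 = √(2450/4694) = 0.72246.
Taking the 4th root: δ = 0.72246^(1/4) ≈ 0.9219.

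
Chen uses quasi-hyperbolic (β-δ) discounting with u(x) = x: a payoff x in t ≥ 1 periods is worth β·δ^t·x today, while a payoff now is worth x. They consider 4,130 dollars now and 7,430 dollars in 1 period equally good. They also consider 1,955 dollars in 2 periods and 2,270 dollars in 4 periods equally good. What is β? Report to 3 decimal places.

β ≈ 0.599

Both payoffs in the second observation are in the future, so β drops out: δ^2·1955 = δ^4·2270 ⇒ δ^2 = 1955/2270 = 0.86123, so δ = 0.92803.
Substituting δ into 4130 = β·δ·7430: β = 4130/(6895.238) ≈ 0.599.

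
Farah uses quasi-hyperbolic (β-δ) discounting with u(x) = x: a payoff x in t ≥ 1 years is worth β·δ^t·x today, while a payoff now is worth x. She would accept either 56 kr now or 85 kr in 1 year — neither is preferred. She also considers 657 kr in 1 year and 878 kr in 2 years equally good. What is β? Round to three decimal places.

The second indifference involves only future payoffs, so β cancels: β·δ^1·657 = β·δ^2·878, giving δ = 657/878 = 0.74829.
The first indifference: 56 = β·δ·85, so β = 56/(δ·85) = 56/(0.74829·85) ≈ 0.880.

β ≈ 0.880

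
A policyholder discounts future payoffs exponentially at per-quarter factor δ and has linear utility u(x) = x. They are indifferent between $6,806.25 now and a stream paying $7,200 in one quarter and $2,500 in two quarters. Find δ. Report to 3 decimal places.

δ ≈ 0.750

The stream is worth 7200δ + 2500δ² today, so 7200δ + 2500δ² = 6806.25.
That is, 2500δ² + 7200δ − 6806.25 = 0, a quadratic in δ.
δ = (−7200 + √(7200² + 4·2500·6806.25)) / (2·2500) = (−7200 + √119902500.00) / 5000 ≈ 0.750.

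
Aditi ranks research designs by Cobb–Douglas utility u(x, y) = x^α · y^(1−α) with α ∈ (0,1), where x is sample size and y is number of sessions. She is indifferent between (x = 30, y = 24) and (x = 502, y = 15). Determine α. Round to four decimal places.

α ≈ 0.1430

Set the two utilities equal: 30^α·24^(1−α) = 502^α·15^(1−α).
(30/502)^α = (15/24)^(1−α); take logs: α·ln(30/502) = (1−α)·ln(15/24), i.e. α·-2.8174027 = (1−α)·-0.4700036.
With A = -2.8174027 and B = -0.4700036: α·A = (1−α)·B, so α = B/(A+B) = -0.4700036/-3.2874063 ≈ 0.1430.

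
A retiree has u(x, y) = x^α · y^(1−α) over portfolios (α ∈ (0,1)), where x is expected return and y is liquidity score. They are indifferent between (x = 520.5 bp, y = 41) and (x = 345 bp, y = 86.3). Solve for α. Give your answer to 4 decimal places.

α ≈ 0.6441

Set the two utilities equal: 520.5^α·41^(1−α) = 345^α·86.3^(1−α).
Taking logs: α·ln 520.5 + (1−α)·ln 41 = α·ln 345 + (1−α)·ln 86.3, i.e. α·0.4112455 = (1−α)·0.7442575.
Thus α·(1.1555030) = 0.7442575, so α = 0.7442575/1.1555030 ≈ 0.6441.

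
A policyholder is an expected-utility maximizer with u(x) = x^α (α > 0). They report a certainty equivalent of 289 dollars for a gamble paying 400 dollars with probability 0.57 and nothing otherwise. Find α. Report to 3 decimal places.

α ≈ 1.729

EU(lottery) = 0.57·400^α + 0.43·0 = 0.57·400^α.
Setting u(289) equal to that: 289^α = 0.57·400^α ⇒ (289/400)^α = 0.57.
Taking logs: α·ln(289/400) = ln(0.57), so α = -0.562119 / -0.325038 ≈ 1.729.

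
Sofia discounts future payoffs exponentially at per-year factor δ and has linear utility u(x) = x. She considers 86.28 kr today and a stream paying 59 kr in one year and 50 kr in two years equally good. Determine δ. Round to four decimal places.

The stream is worth 59δ + 50δ² today, so 59δ + 50δ² = 86.28.
That is, 50δ² + 59δ − 86.28 = 0, a quadratic in δ.
δ = (−59 + √(59² + 4·50·86.28)) / (2·50) = (−59 + √20737.00) / 100 ≈ 0.8500.

δ ≈ 0.8500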